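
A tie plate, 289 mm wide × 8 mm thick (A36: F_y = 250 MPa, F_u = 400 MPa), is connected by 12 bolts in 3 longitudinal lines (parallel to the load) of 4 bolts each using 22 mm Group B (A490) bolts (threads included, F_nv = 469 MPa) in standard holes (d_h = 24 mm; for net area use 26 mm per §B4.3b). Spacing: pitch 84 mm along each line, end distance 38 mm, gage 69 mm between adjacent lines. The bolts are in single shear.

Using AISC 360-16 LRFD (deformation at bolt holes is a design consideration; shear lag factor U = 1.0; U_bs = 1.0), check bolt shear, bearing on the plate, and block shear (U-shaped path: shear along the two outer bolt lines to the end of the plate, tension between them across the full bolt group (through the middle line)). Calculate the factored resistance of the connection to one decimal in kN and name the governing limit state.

Bolt shear: A_b = π(22)²/4 = 380.13 mm². φR_n = 0.75 × 469 × 380.13 × 12 × 1 = 1604.5 kN.
Bearing (8 mm plate, F_u = 400 MPa): end bolts L_c = 38 − 24/2 = 26, R_n = min(1.2×26×8×400, 2.4×22×8×400) = 99.84 kN/bolt; interior L_c = 84 − 24 = 60, R_n = 168.96 kN/bolt. φR_n = 0.75 × (3×99.84 + 9×168.96) = 1365.1 kN.
Block shear: shear path 2×[38+3×84] = 2×290 mm, A_gv = 4640, A_nv = 2×(290 − 3.5×26)×8 = 3184 mm²; tension across gage: (138 − 2×26)×8 = 688 mm². R_n = min(0.6×400×3184, 0.6×250×4640) + 1.0×400×688 = min(764.16, 696) + 275.2 = 971.2 kN. φR_n = 0.75 × 971.2 = 728.4 kN.
Governing: min(1604.5, 1365.1, 728.4) = 728.4 kN → block shear.

728.4 kN (block shear governs)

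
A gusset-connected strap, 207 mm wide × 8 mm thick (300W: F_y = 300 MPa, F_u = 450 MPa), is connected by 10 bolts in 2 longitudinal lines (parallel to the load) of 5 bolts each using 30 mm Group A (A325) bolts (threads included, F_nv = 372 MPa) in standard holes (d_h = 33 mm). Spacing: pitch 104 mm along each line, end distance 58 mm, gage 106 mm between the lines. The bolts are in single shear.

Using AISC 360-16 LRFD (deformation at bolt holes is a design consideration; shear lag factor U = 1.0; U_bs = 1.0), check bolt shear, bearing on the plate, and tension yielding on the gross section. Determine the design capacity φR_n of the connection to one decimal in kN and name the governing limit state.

Bolt shear: A_b = π(30)²/4 = 706.86 mm². φR_n = 0.75 × 372 × 706.86 × 10 × 1 = 1972.1 kN.
Bearing (8 mm plate, F_u = 450 MPa): end bolts L_c = 58 − 33/2 = 41.5, R_n = min(1.2×41.5×8×450, 2.4×30×8×450) = 179.28 kN/bolt; interior L_c = 104 − 33 = 71, R_n = 259.2 kN/bolt. φR_n = 0.75 × (2×179.28 + 8×259.2) = 1824.1 kN.
Tension yield (gross): A_g = 207×8 = 1656 mm². φR_n = 0.90 × 300 × 1656 = 447.1 kN.
Governing: min(1972.1, 1824.1, 447.1) = 447.1 kN → gross-section yield.

447.1 kN (gross-section yield governs)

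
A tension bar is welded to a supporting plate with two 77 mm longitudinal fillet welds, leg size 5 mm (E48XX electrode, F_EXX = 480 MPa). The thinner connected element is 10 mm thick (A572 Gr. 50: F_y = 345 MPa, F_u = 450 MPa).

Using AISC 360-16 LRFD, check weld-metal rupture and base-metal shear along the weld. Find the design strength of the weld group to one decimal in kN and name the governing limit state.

Weld metal: throat = 0.707×5 = 3.535 mm, L = 2×77 = 154 mm. φR_n = 0.75 × 0.6 × 480 × 3.535 × 154 = 117.6 kN.
Base metal shear (10 mm plate): yield φR_n = 1.0×0.6×345×10×154 = 318.8 kN; rupture φR_n = 0.75×0.6×450×10×154 = 311.9 kN; take 311.9 kN (rupture).
Governing: min(117.6, 311.9) = 117.6 kN → weld metal.

117.6 kN (weld metal governs)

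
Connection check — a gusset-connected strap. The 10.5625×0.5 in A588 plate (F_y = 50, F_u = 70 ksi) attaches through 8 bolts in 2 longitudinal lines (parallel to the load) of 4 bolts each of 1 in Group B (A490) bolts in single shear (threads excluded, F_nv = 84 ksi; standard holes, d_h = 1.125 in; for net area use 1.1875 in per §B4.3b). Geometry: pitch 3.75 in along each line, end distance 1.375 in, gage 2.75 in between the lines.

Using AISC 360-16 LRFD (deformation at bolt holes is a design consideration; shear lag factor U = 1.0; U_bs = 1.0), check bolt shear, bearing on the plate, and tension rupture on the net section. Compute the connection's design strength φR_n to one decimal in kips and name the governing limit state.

Bolt shear: A_b = π(1)²/4 = 0.7854 in². φR_n = 0.75 × 84 × 0.7854 × 8 × 1 = 395.8 kips.
Bearing (0.5 in plate, F_u = 70 ksi): end bolts L_c = 1.375 − 1.125/2 = 0.8125, R_n = min(1.2×0.8125×0.5×70, 2.4×1×0.5×70) = 34.125 kips/bolt; interior L_c = 3.75 − 1.125 = 2.625, R_n = 84 kips/bolt. φR_n = 0.75 × (2×34.125 + 6×84) = 429.2 kips.
Tension rupture (net): A_n = (10.5625 − 2×1.1875)×0.5 = 4.0938 in² (U = 1.0, A_e = A_n). φR_n = 0.75 × 70 × 4.0938 = 214.9 kips.
Governing: min(395.8, 429.2, 214.9) = 214.9 kips → net-section rupture.

214.9 kips (net-section rupture governs)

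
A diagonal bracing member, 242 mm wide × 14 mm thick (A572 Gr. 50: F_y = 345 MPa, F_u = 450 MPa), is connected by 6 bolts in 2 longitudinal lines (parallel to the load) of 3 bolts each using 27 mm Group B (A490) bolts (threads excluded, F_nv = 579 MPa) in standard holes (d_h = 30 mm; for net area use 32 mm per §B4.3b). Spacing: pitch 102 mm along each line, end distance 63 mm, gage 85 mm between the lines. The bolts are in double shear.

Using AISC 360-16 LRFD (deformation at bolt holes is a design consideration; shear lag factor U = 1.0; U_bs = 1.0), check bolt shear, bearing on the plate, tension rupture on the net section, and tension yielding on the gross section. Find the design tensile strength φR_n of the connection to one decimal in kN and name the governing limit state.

841.1 kN (net-section rupture governs)

Bolt shear: A_b = π(27)²/4 = 572.56 mm². φR_n = 0.75 × 579 × 572.56 × 6 × 2 = 2983.6 kN.
Bearing (14 mm plate, F_u = 450 MPa): end bolts L_c = 63 − 30/2 = 48, R_n = min(1.2×48×14×450, 2.4×27×14×450) = 362.88 kN/bolt; interior L_c = 102 − 30 = 72, R_n = 408.24 kN/bolt. φR_n = 0.75 × (2×362.88 + 4×408.24) = 1769.0 kN.
Tension rupture (net): A_n = (242 − 2×32)×14 = 2492 mm² (U = 1.0, A_e = A_n). φR_n = 0.75 × 450 × 2492 = 841.1 kN.
Tension yield (gross): A_g = 242×14 = 3388 mm². φR_n = 0.90 × 345 × 3388 = 1052.0 kN.
Governing: min(2983.6, 1769.0, 841.1, 1052.0) = 841.1 kN → net-section rupture.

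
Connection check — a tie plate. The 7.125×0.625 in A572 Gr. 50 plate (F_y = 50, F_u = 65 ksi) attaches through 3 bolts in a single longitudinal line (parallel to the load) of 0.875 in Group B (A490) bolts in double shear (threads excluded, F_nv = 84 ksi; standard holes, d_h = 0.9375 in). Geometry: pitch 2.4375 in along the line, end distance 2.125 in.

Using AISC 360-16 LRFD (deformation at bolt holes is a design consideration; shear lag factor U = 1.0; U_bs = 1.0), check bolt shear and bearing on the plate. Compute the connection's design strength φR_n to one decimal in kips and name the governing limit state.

Bolt shear: A_b = π(0.875)²/4 = 0.60132 in². φR_n = 0.75 × 84 × 0.60132 × 3 × 2 = 227.3 kips.
Bearing (0.625 in plate, F_u = 65 ksi): end bolts L_c = 2.125 − 0.9375/2 = 1.65625, R_n = min(1.2×1.65625×0.625×65, 2.4×0.875×0.625×65) = 80.742 kips/bolt; interior L_c = 2.4375 − 0.9375 = 1.5, R_n = 73.125 kips/bolt. φR_n = 0.75 × (1×80.742 + 2×73.125) = 170.2 kips.
Governing: min(227.3, 170.2) = 170.2 kips → bearing.

170.2 kips (bearing governs)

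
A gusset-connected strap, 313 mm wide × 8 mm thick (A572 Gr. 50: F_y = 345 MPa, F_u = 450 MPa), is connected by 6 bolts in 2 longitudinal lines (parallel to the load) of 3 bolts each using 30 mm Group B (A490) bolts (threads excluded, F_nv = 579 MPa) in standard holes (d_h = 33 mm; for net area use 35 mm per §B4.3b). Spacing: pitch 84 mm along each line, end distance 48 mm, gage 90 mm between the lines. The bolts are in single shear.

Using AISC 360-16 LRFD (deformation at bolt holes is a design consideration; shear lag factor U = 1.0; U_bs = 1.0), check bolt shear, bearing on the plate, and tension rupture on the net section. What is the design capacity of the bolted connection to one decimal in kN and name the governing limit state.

656.1 kN (net-section rupture governs)

Bolt shear: A_b = π(30)²/4 = 706.86 mm². φR_n = 0.75 × 579 × 706.86 × 6 × 1 = 1841.7 kN.
Bearing (8 mm plate, F_u = 450 MPa): end bolts L_c = 48 − 33/2 = 31.5, R_n = min(1.2×31.5×8×450, 2.4×30×8×450) = 136.08 kN/bolt; interior L_c = 84 − 33 = 51, R_n = 220.32 kN/bolt. φR_n = 0.75 × (2×136.08 + 4×220.32) = 865.1 kN.
Tension rupture (net): A_n = (313 − 2×35)×8 = 1944 mm² (U = 1.0, A_e = A_n). φR_n = 0.75 × 450 × 1944 = 656.1 kN.
Governing: min(1841.7, 865.1, 656.1) = 656.1 kN → net-section rupture.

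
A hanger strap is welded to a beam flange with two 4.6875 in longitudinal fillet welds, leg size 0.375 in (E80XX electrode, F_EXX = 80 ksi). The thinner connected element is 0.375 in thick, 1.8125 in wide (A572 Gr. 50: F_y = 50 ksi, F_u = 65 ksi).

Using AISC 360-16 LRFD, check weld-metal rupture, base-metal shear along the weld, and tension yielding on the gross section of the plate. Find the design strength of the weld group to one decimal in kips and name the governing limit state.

30.6 kips (gross-section yield governs)

Weld metal: throat = 0.707×0.375 = 0.26513 in, L = 2×4.6875 = 9.375 in. φR_n = 0.75 × 0.6 × 80 × 0.26513 × 9.375 = 89.5 kips.
Base metal shear (0.375 in plate): yield φR_n = 1.0×0.6×50×0.375×9.375 = 105.5 kips; rupture φR_n = 0.75×0.6×65×0.375×9.375 = 102.8 kips; take 102.8 kips (rupture).
Tension yield (gross): A_g = 1.8125×0.375 = 0.67969 in². φR_n = 0.90 × 50 × 0.67969 = 30.6 kips.
Governing: min(89.5, 102.8, 30.6) = 30.6 kips → gross-section yield.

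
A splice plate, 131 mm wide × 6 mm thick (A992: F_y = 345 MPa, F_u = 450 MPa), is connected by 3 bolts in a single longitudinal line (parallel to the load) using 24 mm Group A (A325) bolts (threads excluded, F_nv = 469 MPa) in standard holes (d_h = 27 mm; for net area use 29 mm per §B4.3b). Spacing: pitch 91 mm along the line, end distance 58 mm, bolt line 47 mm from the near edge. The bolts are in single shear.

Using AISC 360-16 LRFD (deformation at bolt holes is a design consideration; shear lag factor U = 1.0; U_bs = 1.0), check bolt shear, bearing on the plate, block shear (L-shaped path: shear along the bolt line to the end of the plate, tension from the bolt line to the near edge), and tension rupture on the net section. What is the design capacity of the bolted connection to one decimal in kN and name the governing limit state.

206.6 kN (net-section rupture governs)

Bolt shear: A_b = π(24)²/4 = 452.39 mm². φR_n = 0.75 × 469 × 452.39 × 3 × 1 = 477.4 kN.
Bearing (6 mm plate, F_u = 450 MPa): end bolts L_c = 58 − 27/2 = 44.5, R_n = min(1.2×44.5×6×450, 2.4×24×6×450) = 144.18 kN/bolt; interior L_c = 91 − 27 = 64, R_n = 155.52 kN/bolt. φR_n = 0.75 × (1×144.18 + 2×155.52) = 341.4 kN.
Block shear: shear path 1×[58+2×91] = 1×240 mm, A_gv = 1440, A_nv = 1×(240 − 2.5×29)×6 = 1005 mm²; tension to near edge: (47 − 0.5×29)×6 = 195 mm². R_n = min(0.6×450×1005, 0.6×345×1440) + 1.0×450×195 = min(271.35, 298.08) + 87.75 = 359.1 kN. φR_n = 0.75 × 359.1 = 269.3 kN.
Tension rupture (net): A_n = (131 − 1×29)×6 = 612 mm² (U = 1.0, A_e = A_n). φR_n = 0.75 × 450 × 612 = 206.6 kN.
Governing: min(477.4, 341.4, 269.3, 206.6) = 206.6 kN → net-section rupture.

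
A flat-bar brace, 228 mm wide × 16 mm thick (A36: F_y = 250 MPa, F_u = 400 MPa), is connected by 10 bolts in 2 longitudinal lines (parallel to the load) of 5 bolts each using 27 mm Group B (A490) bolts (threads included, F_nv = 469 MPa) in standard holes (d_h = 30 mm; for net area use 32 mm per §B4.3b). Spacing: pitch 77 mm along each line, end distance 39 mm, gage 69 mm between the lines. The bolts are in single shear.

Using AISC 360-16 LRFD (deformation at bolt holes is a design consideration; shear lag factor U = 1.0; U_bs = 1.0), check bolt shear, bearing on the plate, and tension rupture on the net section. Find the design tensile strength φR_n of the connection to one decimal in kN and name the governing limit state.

Bolt shear: A_b = π(27)²/4 = 572.56 mm². φR_n = 0.75 × 469 × 572.56 × 10 × 1 = 2014.0 kN.
Bearing (16 mm plate, F_u = 400 MPa): end bolts L_c = 39 − 30/2 = 24, R_n = min(1.2×24×16×400, 2.4×27×16×400) = 184.32 kN/bolt; interior L_c = 77 − 30 = 47, R_n = 360.96 kN/bolt. φR_n = 0.75 × (2×184.32 + 8×360.96) = 2442.2 kN.
Tension rupture (net): A_n = (228 − 2×32)×16 = 2624 mm² (U = 1.0, A_e = A_n). φR_n = 0.75 × 400 × 2624 = 787.2 kN.
Governing: min(2014.0, 2442.2, 787.2) = 787.2 kN → net-section rupture.

787.2 kN (net-section rupture governs)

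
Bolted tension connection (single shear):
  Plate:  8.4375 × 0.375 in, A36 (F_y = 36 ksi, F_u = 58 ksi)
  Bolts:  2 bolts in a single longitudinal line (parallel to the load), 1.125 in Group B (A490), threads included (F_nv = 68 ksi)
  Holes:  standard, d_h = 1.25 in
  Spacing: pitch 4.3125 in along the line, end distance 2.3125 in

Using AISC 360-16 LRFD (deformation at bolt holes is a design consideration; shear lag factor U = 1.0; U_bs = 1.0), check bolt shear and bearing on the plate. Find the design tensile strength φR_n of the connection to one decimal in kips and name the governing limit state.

77.1 kips (bearing governs)

Bolt shear: A_b = π(1.125)²/4 = 0.99402 in². φR_n = 0.75 × 68 × 0.99402 × 2 × 1 = 101.4 kips.
Bearing (0.375 in plate, F_u = 58 ksi): end bolts L_c = 2.3125 − 1.25/2 = 1.6875, R_n = min(1.2×1.6875×0.375×58, 2.4×1.125×0.375×58) = 44.044 kips/bolt; interior L_c = 4.3125 − 1.25 = 3.0625, R_n = 58.725 kips/bolt. φR_n = 0.75 × (1×44.044 + 1×58.725) = 77.1 kips.
Governing: min(101.4, 77.1) = 77.1 kips → bearing.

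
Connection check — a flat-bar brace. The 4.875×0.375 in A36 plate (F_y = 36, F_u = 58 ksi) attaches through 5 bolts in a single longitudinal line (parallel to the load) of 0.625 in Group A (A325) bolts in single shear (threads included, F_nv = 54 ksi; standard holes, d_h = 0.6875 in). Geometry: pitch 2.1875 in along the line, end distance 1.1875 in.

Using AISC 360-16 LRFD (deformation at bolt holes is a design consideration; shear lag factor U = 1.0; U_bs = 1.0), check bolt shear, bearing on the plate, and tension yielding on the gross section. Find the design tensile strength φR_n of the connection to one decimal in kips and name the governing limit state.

59.2 kips (gross-section yield governs)

Bolt shear: A_b = π(0.625)²/4 = 0.3068 in². φR_n = 0.75 × 54 × 0.3068 × 5 × 1 = 62.1 kips.
Bearing (0.375 in plate, F_u = 58 ksi): end bolts L_c = 1.1875 − 0.6875/2 = 0.84375, R_n = min(1.2×0.84375×0.375×58, 2.4×0.625×0.375×58) = 22.022 kips/bolt; interior L_c = 2.1875 − 0.6875 = 1.5, R_n = 32.625 kips/bolt. φR_n = 0.75 × (1×22.022 + 4×32.625) = 114.4 kips.
Tension yield (gross): A_g = 4.875×0.375 = 1.8281 in². φR_n = 0.90 × 36 × 1.8281 = 59.2 kips.
Governing: min(62.1, 114.4, 59.2) = 59.2 kips → gross-section yield.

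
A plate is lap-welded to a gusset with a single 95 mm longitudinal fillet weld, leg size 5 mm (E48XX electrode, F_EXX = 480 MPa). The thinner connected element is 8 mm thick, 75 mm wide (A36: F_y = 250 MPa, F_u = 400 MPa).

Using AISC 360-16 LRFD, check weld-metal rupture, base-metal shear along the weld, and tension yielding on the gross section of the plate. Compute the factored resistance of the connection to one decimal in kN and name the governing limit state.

72.5 kN (weld metal governs)

Weld metal: throat = 0.707×5 = 3.535 mm, L = 95 mm. φR_n = 0.75 × 0.6 × 480 × 3.535 × 95 = 72.5 kN.
Base metal shear (8 mm plate): yield φR_n = 1.0×0.6×250×8×95 = 114.0 kN; rupture φR_n = 0.75×0.6×400×8×95 = 136.8 kN; take 114.0 kN (yield).
Tension yield (gross): A_g = 75×8 = 600 mm². φR_n = 0.90 × 250 × 600 = 135.0 kN.
Governing: min(72.5, 114.0, 135.0) = 72.5 kN → weld metal.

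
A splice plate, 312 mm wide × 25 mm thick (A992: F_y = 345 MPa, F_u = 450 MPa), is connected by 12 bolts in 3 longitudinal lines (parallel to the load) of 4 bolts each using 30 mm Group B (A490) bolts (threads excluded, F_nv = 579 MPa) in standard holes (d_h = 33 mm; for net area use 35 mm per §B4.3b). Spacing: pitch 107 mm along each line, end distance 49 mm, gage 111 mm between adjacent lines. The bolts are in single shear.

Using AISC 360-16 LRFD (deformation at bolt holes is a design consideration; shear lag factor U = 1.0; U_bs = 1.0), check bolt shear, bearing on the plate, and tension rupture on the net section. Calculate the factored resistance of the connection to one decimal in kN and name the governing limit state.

Bolt shear: A_b = π(30)²/4 = 706.86 mm². φR_n = 0.75 × 579 × 706.86 × 12 × 1 = 3683.4 kN.
Bearing (25 mm plate, F_u = 450 MPa): end bolts L_c = 49 − 33/2 = 32.5, R_n = min(1.2×32.5×25×450, 2.4×30×25×450) = 438.75 kN/bolt; interior L_c = 107 − 33 = 74, R_n = 810 kN/bolt. φR_n = 0.75 × (3×438.75 + 9×810) = 6454.7 kN.
Tension rupture (net): A_n = (312 − 3×35)×25 = 5175 mm² (U = 1.0, A_e = A_n). φR_n = 0.75 × 450 × 5175 = 1746.6 kN.
Governing: min(3683.4, 6454.7, 1746.6) = 1746.6 kN → net-section rupture.

1746.6 kN (net-section rupture governs)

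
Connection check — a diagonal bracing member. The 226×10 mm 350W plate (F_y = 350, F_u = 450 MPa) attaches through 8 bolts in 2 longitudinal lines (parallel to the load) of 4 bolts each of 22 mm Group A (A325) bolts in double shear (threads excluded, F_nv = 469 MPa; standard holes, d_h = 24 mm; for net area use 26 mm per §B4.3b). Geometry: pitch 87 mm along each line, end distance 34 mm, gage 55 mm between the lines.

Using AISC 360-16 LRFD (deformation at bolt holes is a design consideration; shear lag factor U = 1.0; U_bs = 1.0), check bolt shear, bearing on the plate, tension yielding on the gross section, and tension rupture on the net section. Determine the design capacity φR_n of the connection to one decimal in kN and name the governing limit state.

Bolt shear: A_b = π(22)²/4 = 380.13 mm². φR_n = 0.75 × 469 × 380.13 × 8 × 2 = 2139.4 kN.
Bearing (10 mm plate, F_u = 450 MPa): end bolts L_c = 34 − 24/2 = 22, R_n = min(1.2×22×10×450, 2.4×22×10×450) = 118.8 kN/bolt; interior L_c = 87 − 24 = 63, R_n = 237.6 kN/bolt. φR_n = 0.75 × (2×118.8 + 6×237.6) = 1247.4 kN.
Tension yield (gross): A_g = 226×10 = 2260 mm². φR_n = 0.90 × 350 × 2260 = 711.9 kN.
Tension rupture (net): A_n = (226 − 2×26)×10 = 1740 mm² (U = 1.0, A_e = A_n). φR_n = 0.75 × 450 × 1740 = 587.3 kN.
Governing: min(2139.4, 1247.4, 711.9, 587.3) = 587.3 kN → net-section rupture.

587.3 kN (net-section rupture governs)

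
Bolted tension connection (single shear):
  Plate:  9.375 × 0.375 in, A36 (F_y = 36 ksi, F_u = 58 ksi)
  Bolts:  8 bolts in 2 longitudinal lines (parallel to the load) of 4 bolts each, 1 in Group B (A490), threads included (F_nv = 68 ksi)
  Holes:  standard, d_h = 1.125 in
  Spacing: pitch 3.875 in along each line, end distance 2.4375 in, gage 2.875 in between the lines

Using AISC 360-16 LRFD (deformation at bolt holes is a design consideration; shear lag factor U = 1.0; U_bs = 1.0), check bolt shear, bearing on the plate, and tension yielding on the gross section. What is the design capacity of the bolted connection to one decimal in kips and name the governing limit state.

113.9 kips (gross-section yield governs)

Bolt shear: A_b = π(1)²/4 = 0.7854 in². φR_n = 0.75 × 68 × 0.7854 × 8 × 1 = 320.4 kips.
Bearing (0.375 in plate, F_u = 58 ksi): end bolts L_c = 2.4375 − 1.125/2 = 1.875, R_n = min(1.2×1.875×0.375×58, 2.4×1×0.375×58) = 48.938 kips/bolt; interior L_c = 3.875 − 1.125 = 2.75, R_n = 52.2 kips/bolt. φR_n = 0.75 × (2×48.938 + 6×52.2) = 308.3 kips.
Tension yield (gross): A_g = 9.375×0.375 = 3.5156 in². φR_n = 0.90 × 36 × 3.5156 = 113.9 kips.
Governing: min(320.4, 308.3, 113.9) = 113.9 kips → gross-section yield.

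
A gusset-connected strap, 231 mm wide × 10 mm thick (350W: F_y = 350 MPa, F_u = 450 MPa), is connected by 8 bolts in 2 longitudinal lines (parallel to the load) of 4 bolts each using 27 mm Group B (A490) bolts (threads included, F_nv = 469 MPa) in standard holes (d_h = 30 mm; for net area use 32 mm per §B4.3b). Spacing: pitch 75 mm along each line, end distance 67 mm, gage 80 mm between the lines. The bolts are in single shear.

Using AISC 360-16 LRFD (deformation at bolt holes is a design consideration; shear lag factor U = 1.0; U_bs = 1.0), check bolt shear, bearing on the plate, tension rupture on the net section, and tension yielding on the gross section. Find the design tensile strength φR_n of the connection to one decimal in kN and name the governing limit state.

563.6 kN (net-section rupture governs)

Bolt shear: A_b = π(27)²/4 = 572.56 mm². φR_n = 0.75 × 469 × 572.56 × 8 × 1 = 1611.2 kN.
Bearing (10 mm plate, F_u = 450 MPa): end bolts L_c = 67 − 30/2 = 52, R_n = min(1.2×52×10×450, 2.4×27×10×450) = 280.8 kN/bolt; interior L_c = 75 − 30 = 45, R_n = 243 kN/bolt. φR_n = 0.75 × (2×280.8 + 6×243) = 1514.7 kN.
Tension rupture (net): A_n = (231 − 2×32)×10 = 1670 mm² (U = 1.0, A_e = A_n). φR_n = 0.75 × 450 × 1670 = 563.6 kN.
Tension yield (gross): A_g = 231×10 = 2310 mm². φR_n = 0.90 × 350 × 2310 = 727.7 kN.
Governing: min(1611.2, 1514.7, 563.6, 727.7) = 563.6 kN → net-section rupture.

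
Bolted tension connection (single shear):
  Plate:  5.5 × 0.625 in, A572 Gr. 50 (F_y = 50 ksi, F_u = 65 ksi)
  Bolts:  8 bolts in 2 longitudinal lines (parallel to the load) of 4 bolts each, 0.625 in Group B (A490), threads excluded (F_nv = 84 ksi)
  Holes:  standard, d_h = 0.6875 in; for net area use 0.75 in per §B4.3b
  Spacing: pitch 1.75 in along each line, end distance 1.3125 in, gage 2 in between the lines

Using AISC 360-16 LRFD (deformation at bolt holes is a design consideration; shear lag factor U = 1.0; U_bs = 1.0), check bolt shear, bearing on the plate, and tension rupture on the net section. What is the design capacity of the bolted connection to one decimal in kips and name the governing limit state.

121.9 kips (net-section rupture governs)

Bolt shear: A_b = π(0.625)²/4 = 0.3068 in². φR_n = 0.75 × 84 × 0.3068 × 8 × 1 = 154.6 kips.
Bearing (0.625 in plate, F_u = 65 ksi): end bolts L_c = 1.3125 − 0.6875/2 = 0.96875, R_n = min(1.2×0.96875×0.625×65, 2.4×0.625×0.625×65) = 47.227 kips/bolt; interior L_c = 1.75 − 0.6875 = 1.0625, R_n = 51.797 kips/bolt. φR_n = 0.75 × (2×47.227 + 6×51.797) = 303.9 kips.
Tension rupture (net): A_n = (5.5 − 2×0.75)×0.625 = 2.5 in² (U = 1.0, A_e = A_n). φR_n = 0.75 × 65 × 2.5 = 121.9 kips.
Governing: min(154.6, 303.9, 121.9) = 121.9 kips → net-section rupture.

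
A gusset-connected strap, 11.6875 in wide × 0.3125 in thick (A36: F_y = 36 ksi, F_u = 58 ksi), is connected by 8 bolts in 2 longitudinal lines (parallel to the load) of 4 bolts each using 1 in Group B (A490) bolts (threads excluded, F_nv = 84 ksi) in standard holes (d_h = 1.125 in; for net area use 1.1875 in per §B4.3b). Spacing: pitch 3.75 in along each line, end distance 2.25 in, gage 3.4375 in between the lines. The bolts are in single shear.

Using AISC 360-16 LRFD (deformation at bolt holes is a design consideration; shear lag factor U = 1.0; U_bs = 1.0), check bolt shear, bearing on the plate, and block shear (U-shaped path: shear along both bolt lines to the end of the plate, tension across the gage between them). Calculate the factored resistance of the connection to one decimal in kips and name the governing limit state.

167.3 kips (block shear governs)

Bolt shear: A_b = π(1)²/4 = 0.7854 in². φR_n = 0.75 × 84 × 0.7854 × 8 × 1 = 395.8 kips.
Bearing (0.3125 in plate, F_u = 58 ksi): end bolts L_c = 2.25 − 1.125/2 = 1.6875, R_n = min(1.2×1.6875×0.3125×58, 2.4×1×0.3125×58) = 36.703 kips/bolt; interior L_c = 3.75 − 1.125 = 2.625, R_n = 43.5 kips/bolt. φR_n = 0.75 × (2×36.703 + 6×43.5) = 250.8 kips.
Block shear: shear path 2×[2.25+3×3.75] = 2×13.5 in, A_gv = 8.4375, A_nv = 2×(13.5 − 3.5×1.1875)×0.3125 = 5.8398 in²; tension across gage: (3.4375 − 1×1.1875)×0.3125 = 0.70313 in². R_n = min(0.6×58×5.8398, 0.6×36×8.4375) + 1.0×58×0.70313 = min(203.23, 182.25) + 40.782 = 223.03 kips. φR_n = 0.75 × 223.03 = 167.3 kips.
Governing: min(395.8, 250.8, 167.3) = 167.3 kips → block shear.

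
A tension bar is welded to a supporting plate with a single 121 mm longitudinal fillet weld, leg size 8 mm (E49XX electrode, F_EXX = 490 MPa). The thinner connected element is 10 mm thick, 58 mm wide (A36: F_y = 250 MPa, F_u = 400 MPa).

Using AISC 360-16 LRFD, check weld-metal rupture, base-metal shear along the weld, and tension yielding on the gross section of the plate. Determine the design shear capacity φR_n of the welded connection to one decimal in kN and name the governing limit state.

130.5 kN (gross-section yield governs)

Weld metal: throat = 0.707×8 = 5.656 mm, L = 121 mm. φR_n = 0.75 × 0.6 × 490 × 5.656 × 121 = 150.9 kN.
Base metal shear (10 mm plate): yield φR_n = 1.0×0.6×250×10×121 = 181.5 kN; rupture φR_n = 0.75×0.6×400×10×121 = 217.8 kN; take 181.5 kN (yield).
Tension yield (gross): A_g = 58×10 = 580 mm². φR_n = 0.90 × 250 × 580 = 130.5 kN.
Governing: min(150.9, 181.5, 130.5) = 130.5 kN → gross-section yield.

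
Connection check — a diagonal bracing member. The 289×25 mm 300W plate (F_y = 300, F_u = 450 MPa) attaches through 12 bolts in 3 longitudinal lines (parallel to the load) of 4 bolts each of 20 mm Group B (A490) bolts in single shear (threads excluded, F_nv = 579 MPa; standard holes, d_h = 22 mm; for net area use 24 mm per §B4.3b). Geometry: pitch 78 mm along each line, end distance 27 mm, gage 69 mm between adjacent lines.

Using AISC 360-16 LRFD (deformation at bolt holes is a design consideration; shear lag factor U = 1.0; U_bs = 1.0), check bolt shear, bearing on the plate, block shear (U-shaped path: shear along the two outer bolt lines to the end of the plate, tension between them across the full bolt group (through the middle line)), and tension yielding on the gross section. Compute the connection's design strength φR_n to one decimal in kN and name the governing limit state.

1637.1 kN (bolt shear governs)

Bolt shear: A_b = π(20)²/4 = 314.16 mm². φR_n = 0.75 × 579 × 314.16 × 12 × 1 = 1637.1 kN.
Bearing (25 mm plate, F_u = 450 MPa): end bolts L_c = 27 − 22/2 = 16, R_n = min(1.2×16×25×450, 2.4×20×25×450) = 216 kN/bolt; interior L_c = 78 − 22 = 56, R_n = 540 kN/bolt. φR_n = 0.75 × (3×216 + 9×540) = 4131.0 kN.
Block shear: shear path 2×[27+3×78] = 2×261 mm, A_gv = 13050, A_nv = 2×(261 − 3.5×24)×25 = 8850 mm²; tension across gage: (138 − 2×24)×25 = 2250 mm². R_n = min(0.6×450×8850, 0.6×300×13050) + 1.0×450×2250 = min(2389.5, 2349) + 1012.5 = 3361.5 kN. φR_n = 0.75 × 3361.5 = 2521.1 kN.
Tension yield (gross): A_g = 289×25 = 7225 mm². φR_n = 0.90 × 300 × 7225 = 1950.8 kN.
Governing: min(1637.1, 4131.0, 2521.1, 1950.8) = 1637.1 kN → bolt shear.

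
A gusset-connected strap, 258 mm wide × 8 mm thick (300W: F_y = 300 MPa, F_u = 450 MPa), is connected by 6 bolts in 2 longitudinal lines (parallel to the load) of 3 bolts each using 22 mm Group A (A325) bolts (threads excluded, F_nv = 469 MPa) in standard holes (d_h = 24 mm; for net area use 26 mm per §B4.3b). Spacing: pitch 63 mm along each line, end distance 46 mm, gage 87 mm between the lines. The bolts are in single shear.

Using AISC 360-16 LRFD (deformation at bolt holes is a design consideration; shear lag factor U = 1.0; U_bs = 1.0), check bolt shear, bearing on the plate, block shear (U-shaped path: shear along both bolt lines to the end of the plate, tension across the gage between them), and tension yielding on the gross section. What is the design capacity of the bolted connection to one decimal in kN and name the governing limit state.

Bolt shear: A_b = π(22)²/4 = 380.13 mm². φR_n = 0.75 × 469 × 380.13 × 6 × 1 = 802.3 kN.
Bearing (8 mm plate, F_u = 450 MPa): end bolts L_c = 46 − 24/2 = 34, R_n = min(1.2×34×8×450, 2.4×22×8×450) = 146.88 kN/bolt; interior L_c = 63 − 24 = 39, R_n = 168.48 kN/bolt. φR_n = 0.75 × (2×146.88 + 4×168.48) = 725.8 kN.
Block shear: shear path 2×[46+2×63] = 2×172 mm, A_gv = 2752, A_nv = 2×(172 − 2.5×26)×8 = 1712 mm²; tension across gage: (87 − 1×26)×8 = 488 mm². R_n = min(0.6×450×1712, 0.6×300×2752) + 1.0×450×488 = min(462.24, 495.36) + 219.6 = 681.84 kN. φR_n = 0.75 × 681.84 = 511.4 kN.
Tension yield (gross): A_g = 258×8 = 2064 mm². φR_n = 0.90 × 300 × 2064 = 557.3 kN.
Governing: min(802.3, 725.8, 511.4, 557.3) = 511.4 kN → block shear.

511.4 kN (block shear governs)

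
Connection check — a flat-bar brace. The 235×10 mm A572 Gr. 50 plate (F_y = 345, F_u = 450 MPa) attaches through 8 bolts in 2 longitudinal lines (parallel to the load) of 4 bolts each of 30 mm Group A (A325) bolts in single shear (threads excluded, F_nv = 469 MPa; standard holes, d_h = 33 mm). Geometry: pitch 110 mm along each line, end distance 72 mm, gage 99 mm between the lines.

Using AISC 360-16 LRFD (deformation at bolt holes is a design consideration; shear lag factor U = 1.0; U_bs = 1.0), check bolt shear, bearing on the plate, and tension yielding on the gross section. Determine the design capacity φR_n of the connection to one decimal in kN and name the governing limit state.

Bolt shear: A_b = π(30)²/4 = 706.86 mm². φR_n = 0.75 × 469 × 706.86 × 8 × 1 = 1989.1 kN.
Bearing (10 mm plate, F_u = 450 MPa): end bolts L_c = 72 − 33/2 = 55.5, R_n = min(1.2×55.5×10×450, 2.4×30×10×450) = 299.7 kN/bolt; interior L_c = 110 − 33 = 77, R_n = 324 kN/bolt. φR_n = 0.75 × (2×299.7 + 6×324) = 1907.6 kN.
Tension yield (gross): A_g = 235×10 = 2350 mm². φR_n = 0.90 × 345 × 2350 = 729.7 kN.
Governing: min(1989.1, 1907.6, 729.7) = 729.7 kN → gross-section yield.

729.7 kN (gross-section yield governs)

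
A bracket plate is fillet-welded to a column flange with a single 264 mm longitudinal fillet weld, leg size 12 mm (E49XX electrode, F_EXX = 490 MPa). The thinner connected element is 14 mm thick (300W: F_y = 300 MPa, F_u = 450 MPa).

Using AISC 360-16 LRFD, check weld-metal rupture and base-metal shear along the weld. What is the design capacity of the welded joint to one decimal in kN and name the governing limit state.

Weld metal: throat = 0.707×12 = 8.484 mm, L = 264 mm. φR_n = 0.75 × 0.6 × 490 × 8.484 × 264 = 493.9 kN.
Base metal shear (14 mm plate): yield φR_n = 1.0×0.6×300×14×264 = 665.3 kN; rupture φR_n = 0.75×0.6×450×14×264 = 748.4 kN; take 665.3 kN (yield).
Governing: min(493.9, 665.3) = 493.9 kN → weld metal.

493.9 kN (weld metal governs)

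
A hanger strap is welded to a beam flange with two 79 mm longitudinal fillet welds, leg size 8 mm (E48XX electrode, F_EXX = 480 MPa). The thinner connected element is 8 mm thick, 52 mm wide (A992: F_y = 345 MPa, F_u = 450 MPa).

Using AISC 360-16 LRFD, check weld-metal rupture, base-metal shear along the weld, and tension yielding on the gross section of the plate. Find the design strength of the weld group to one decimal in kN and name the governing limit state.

129.2 kN (gross-section yield governs)

Weld metal: throat = 0.707×8 = 5.656 mm, L = 2×79 = 158 mm. φR_n = 0.75 × 0.6 × 480 × 5.656 × 158 = 193.0 kN.
Base metal shear (8 mm plate): yield φR_n = 1.0×0.6×345×8×158 = 261.6 kN; rupture φR_n = 0.75×0.6×450×8×158 = 256.0 kN; take 256.0 kN (rupture).
Tension yield (gross): A_g = 52×8 = 416 mm². φR_n = 0.90 × 345 × 416 = 129.2 kN.
Governing: min(193.0, 256.0, 129.2) = 129.2 kN → gross-section yield.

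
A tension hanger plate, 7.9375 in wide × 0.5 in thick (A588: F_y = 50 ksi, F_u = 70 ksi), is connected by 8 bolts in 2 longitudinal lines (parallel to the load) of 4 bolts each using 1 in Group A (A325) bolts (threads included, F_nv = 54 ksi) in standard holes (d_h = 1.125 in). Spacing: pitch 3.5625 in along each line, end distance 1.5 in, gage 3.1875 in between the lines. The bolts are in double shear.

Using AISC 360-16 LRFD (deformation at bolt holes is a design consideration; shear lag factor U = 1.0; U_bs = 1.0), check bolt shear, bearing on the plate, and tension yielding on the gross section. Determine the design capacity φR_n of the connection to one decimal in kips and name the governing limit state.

178.6 kips (gross-section yield governs)

Bolt shear: A_b = π(1)²/4 = 0.7854 in². φR_n = 0.75 × 54 × 0.7854 × 8 × 2 = 508.9 kips.
Bearing (0.5 in plate, F_u = 70 ksi): end bolts L_c = 1.5 − 1.125/2 = 0.9375, R_n = min(1.2×0.9375×0.5×70, 2.4×1×0.5×70) = 39.375 kips/bolt; interior L_c = 3.5625 − 1.125 = 2.4375, R_n = 84 kips/bolt. φR_n = 0.75 × (2×39.375 + 6×84) = 437.1 kips.
Tension yield (gross): A_g = 7.9375×0.5 = 3.9688 in². φR_n = 0.90 × 50 × 3.9688 = 178.6 kips.
Governing: min(508.9, 437.1, 178.6) = 178.6 kips → gross-section yield.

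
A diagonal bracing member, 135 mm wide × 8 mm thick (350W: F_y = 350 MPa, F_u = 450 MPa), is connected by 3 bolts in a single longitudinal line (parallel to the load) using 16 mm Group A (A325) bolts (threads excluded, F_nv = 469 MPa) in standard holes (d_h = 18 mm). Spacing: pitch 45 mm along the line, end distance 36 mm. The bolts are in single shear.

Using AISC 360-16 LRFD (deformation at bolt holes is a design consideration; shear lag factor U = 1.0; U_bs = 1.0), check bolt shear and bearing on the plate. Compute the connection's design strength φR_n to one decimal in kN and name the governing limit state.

212.2 kN (bolt shear governs)

Bolt shear: A_b = π(16)²/4 = 201.06 mm². φR_n = 0.75 × 469 × 201.06 × 3 × 1 = 212.2 kN.
Bearing (8 mm plate, F_u = 450 MPa): end bolts L_c = 36 − 18/2 = 27, R_n = min(1.2×27×8×450, 2.4×16×8×450) = 116.64 kN/bolt; interior L_c = 45 − 18 = 27, R_n = 116.64 kN/bolt. φR_n = 0.75 × (1×116.64 + 2×116.64) = 262.4 kN.
Governing: min(212.2, 262.4) = 212.2 kN → bolt shear.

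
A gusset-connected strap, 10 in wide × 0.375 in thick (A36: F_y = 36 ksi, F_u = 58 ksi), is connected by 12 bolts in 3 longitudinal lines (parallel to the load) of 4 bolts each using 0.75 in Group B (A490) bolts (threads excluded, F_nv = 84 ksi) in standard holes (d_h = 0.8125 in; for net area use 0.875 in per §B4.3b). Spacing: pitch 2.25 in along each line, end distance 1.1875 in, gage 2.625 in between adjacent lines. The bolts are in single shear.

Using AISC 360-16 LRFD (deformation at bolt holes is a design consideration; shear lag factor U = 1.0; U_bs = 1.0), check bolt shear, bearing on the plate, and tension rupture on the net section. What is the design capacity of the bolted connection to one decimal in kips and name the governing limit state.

120.3 kips (net-section rupture governs)

Bolt shear: A_b = π(0.75)²/4 = 0.44179 in². φR_n = 0.75 × 84 × 0.44179 × 12 × 1 = 334.0 kips.
Bearing (0.375 in plate, F_u = 58 ksi): end bolts L_c = 1.1875 − 0.8125/2 = 0.78125, R_n = min(1.2×0.78125×0.375×58, 2.4×0.75×0.375×58) = 20.391 kips/bolt; interior L_c = 2.25 − 0.8125 = 1.4375, R_n = 37.519 kips/bolt. φR_n = 0.75 × (3×20.391 + 9×37.519) = 299.1 kips.
Tension rupture (net): A_n = (10 − 3×0.875)×0.375 = 2.7656 in² (U = 1.0, A_e = A_n). φR_n = 0.75 × 58 × 2.7656 = 120.3 kips.
Governing: min(334.0, 299.1, 120.3) = 120.3 kips → net-section rupture.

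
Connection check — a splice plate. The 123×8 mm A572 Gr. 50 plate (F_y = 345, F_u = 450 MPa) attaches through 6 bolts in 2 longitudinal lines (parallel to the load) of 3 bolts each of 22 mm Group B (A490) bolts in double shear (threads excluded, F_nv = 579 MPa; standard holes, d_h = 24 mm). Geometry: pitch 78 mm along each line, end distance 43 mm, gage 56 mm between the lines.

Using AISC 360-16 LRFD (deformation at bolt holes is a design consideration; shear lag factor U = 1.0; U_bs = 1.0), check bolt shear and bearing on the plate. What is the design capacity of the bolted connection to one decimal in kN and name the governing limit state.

Bolt shear: A_b = π(22)²/4 = 380.13 mm². φR_n = 0.75 × 579 × 380.13 × 6 × 2 = 1980.9 kN.
Bearing (8 mm plate, F_u = 450 MPa): end bolts L_c = 43 − 24/2 = 31, R_n = min(1.2×31×8×450, 2.4×22×8×450) = 133.92 kN/bolt; interior L_c = 78 − 24 = 54, R_n = 190.08 kN/bolt. φR_n = 0.75 × (2×133.92 + 4×190.08) = 771.1 kN.
Governing: min(1980.9, 771.1) = 771.1 kN → bearing.

771.1 kN (bearing governs)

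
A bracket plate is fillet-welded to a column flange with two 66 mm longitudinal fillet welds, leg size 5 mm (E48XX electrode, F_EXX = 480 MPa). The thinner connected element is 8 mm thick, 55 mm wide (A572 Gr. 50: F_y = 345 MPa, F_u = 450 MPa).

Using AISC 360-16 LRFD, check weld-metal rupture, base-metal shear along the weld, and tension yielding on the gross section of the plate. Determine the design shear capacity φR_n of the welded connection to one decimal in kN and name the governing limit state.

Weld metal: throat = 0.707×5 = 3.535 mm, L = 2×66 = 132 mm. φR_n = 0.75 × 0.6 × 480 × 3.535 × 132 = 100.8 kN.
Base metal shear (8 mm plate): yield φR_n = 1.0×0.6×345×8×132 = 218.6 kN; rupture φR_n = 0.75×0.6×450×8×132 = 213.8 kN; take 213.8 kN (rupture).
Tension yield (gross): A_g = 55×8 = 440 mm². φR_n = 0.90 × 345 × 440 = 136.6 kN.
Governing: min(100.8, 213.8, 136.6) = 100.8 kN → weld metal.

100.8 kN (weld metal governs)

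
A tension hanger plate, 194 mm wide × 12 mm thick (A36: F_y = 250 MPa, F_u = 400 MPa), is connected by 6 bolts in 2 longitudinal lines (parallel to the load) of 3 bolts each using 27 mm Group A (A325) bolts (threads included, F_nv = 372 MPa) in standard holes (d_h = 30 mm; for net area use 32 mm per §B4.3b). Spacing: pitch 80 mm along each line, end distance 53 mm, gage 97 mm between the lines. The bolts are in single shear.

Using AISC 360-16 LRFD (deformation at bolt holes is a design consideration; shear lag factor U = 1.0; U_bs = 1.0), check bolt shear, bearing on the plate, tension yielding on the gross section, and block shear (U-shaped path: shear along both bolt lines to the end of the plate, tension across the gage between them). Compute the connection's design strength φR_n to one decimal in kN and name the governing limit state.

Bolt shear: A_b = π(27)²/4 = 572.56 mm². φR_n = 0.75 × 372 × 572.56 × 6 × 1 = 958.5 kN.
Bearing (12 mm plate, F_u = 400 MPa): end bolts L_c = 53 − 30/2 = 38, R_n = min(1.2×38×12×400, 2.4×27×12×400) = 218.88 kN/bolt; interior L_c = 80 − 30 = 50, R_n = 288 kN/bolt. φR_n = 0.75 × (2×218.88 + 4×288) = 1192.3 kN.
Tension yield (gross): A_g = 194×12 = 2328 mm². φR_n = 0.90 × 250 × 2328 = 523.8 kN.
Block shear: shear path 2×[53+2×80] = 2×213 mm, A_gv = 5112, A_nv = 2×(213 − 2.5×32)×12 = 3192 mm²; tension across gage: (97 − 1×32)×12 = 780 mm². R_n = min(0.6×400×3192, 0.6×250×5112) + 1.0×400×780 = min(766.08, 766.8) + 312 = 1078.1 kN. φR_n = 0.75 × 1078.1 = 808.6 kN.
Governing: min(958.5, 1192.3, 523.8, 808.6) = 523.8 kN → gross-section yield.

523.8 kN (gross-section yield governs)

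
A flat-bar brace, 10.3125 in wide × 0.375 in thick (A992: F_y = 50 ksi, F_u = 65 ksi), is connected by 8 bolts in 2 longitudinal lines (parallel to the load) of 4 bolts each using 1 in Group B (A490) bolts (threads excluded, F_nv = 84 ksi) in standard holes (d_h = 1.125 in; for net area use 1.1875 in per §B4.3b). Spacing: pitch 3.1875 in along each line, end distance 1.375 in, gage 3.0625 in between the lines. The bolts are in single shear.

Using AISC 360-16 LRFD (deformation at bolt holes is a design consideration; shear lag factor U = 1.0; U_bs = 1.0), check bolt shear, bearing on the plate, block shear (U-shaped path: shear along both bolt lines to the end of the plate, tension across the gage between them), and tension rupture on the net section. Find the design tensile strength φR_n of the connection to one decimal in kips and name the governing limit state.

145.1 kips (net-section rupture governs)

Bolt shear: A_b = π(1)²/4 = 0.7854 in². φR_n = 0.75 × 84 × 0.7854 × 8 × 1 = 395.8 kips.
Bearing (0.375 in plate, F_u = 65 ksi): end bolts L_c = 1.375 − 1.125/2 = 0.8125, R_n = min(1.2×0.8125×0.375×65, 2.4×1×0.375×65) = 23.766 kips/bolt; interior L_c = 3.1875 − 1.125 = 2.0625, R_n = 58.5 kips/bolt. φR_n = 0.75 × (2×23.766 + 6×58.5) = 298.9 kips.
Block shear: shear path 2×[1.375+3×3.1875] = 2×10.9375 in, A_gv = 8.2031, A_nv = 2×(10.9375 − 3.5×1.1875)×0.375 = 5.0859 in²; tension across gage: (3.0625 − 1×1.1875)×0.375 = 0.70313 in². R_n = min(0.6×65×5.0859, 0.6×50×8.2031) + 1.0×65×0.70313 = min(198.35, 246.09) + 45.703 = 244.05 kips. φR_n = 0.75 × 244.05 = 183.0 kips.
Tension rupture (net): A_n = (10.3125 − 2×1.1875)×0.375 = 2.9766 in² (U = 1.0, A_e = A_n). φR_n = 0.75 × 65 × 2.9766 = 145.1 kips.
Governing: min(395.8, 298.9, 183.0, 145.1) = 145.1 kips → net-section rupture.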